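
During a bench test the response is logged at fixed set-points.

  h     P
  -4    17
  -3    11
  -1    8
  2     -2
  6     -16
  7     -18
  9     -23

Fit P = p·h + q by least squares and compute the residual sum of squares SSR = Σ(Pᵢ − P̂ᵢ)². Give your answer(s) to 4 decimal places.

SSR = 8.9355

Entries of MᵀM: Σh·h = 196, Σh = 16, Σ1 = 7.
For MᵀP: Σh·P = -542, ΣP = -23.
MᵀM·[p, q]ᵀ = MᵀP becomes [[196, 16]; [16, 7]]·[p, q]ᵀ = [-542, -23]ᵀ.
det = 196·7 − 16² = 1116.
p = ((-542)·7 − 16·(-23))/1116 = -571/186; q = (196·(-23) − 16·(-542))/1116 = 347/93.
Residuals: 92/93, -361/186, 223/186, 38/93, -122/93, -15/62, 167/186; SSR = 277/31.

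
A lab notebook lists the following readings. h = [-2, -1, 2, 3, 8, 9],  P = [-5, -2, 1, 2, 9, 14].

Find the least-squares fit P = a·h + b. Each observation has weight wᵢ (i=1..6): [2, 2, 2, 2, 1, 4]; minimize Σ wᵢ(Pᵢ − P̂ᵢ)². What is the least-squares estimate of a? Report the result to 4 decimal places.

a = 1.6434

The normal equations are: 424·a + 48·b = 616;  48·a + 13·b = 57.
det = 424·13 − 48² = 3208.
a = (616·13 − 48·57)/3208 = 659/401; b = (424·57 − 48·616)/3208 = -675/401.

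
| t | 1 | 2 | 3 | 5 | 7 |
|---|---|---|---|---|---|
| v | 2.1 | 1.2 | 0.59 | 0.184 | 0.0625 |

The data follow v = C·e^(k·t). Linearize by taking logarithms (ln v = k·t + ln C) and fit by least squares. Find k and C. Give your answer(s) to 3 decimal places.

k = -0.591, C = 3.715

With ln vᵢ as the transformed response and tᵢ as the regressor:
Σt = 18.0000, Σ(t)² = 88.0000, Σln v = -4.0688, Σt·ln v = -28.3485.
Normal system: [[88.0000, 18.0000]; [18.0000, 5]]·[k, ln C]ᵀ = [-28.3485, -4.0688]ᵀ.
Solving (det = 116.0000): k = -0.59056, ln C = 1.31225, so C = exp(1.31225) = 3.71452.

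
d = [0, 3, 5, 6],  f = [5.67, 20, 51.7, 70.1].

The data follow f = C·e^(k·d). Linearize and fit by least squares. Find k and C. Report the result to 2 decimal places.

k = 0.43, C = 5.68

With ln fᵢ as the transformed response and dᵢ as the regressor:
Σd = 14.0000, Σ(d)² = 70.0000, Σln f = 12.9263, Σd·ln f = 54.2140.
Equations: 70.0000·k + 14.0000·ln C = 54.2140;  14.0000·k + 4·ln C = 12.9263.
Solving (det = 84.0000): k = 0.42724, ln C = 1.73625, so C = exp(1.73625) = 5.67601.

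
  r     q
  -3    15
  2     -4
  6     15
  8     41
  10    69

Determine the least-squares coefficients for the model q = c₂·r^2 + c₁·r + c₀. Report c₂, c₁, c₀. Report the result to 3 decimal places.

With design matrix A, AᵀA = [[15489, 1709, 213]; [1709, 213, 23]; [213, 23, 5]] and Aᵀq = [10183, 1055, 136]ᵀ.
Row-reducing yields c₂ = 393563/389942, c₁ = -1115159/389942, c₀ = -73545/27853.

c₂ = 1.009, c₁ = -2.860, c₀ = -2.640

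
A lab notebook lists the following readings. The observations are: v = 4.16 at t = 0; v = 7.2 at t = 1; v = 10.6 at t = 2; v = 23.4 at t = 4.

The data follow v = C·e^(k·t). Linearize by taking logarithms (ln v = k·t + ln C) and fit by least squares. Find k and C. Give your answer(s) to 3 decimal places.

k = 0.424, C = 4.422

Taking logs, ln v = k·t + ln C, so regress ln v on t.
Sums: Σt = 7.0000, Σ(t)² = 21.0000, Σln v = 8.9132, Σt·ln v = 19.3067.
Normal system: [[21.0000, 7.0000]; [7.0000, 4]]·[k, ln C]ᵀ = [19.3067, 8.9132]ᵀ.
Solving (det = 35.0000): k = 0.42385, ln C = 1.48657, so C = exp(1.48657) = 4.42188.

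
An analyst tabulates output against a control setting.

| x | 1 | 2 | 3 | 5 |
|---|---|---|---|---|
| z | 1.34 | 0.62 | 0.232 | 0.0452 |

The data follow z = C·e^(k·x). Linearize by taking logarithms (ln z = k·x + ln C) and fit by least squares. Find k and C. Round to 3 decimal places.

k = -0.856, C = 3.213

Let Y = ln z. Fitting Y = k·x + ln C by least squares:
Over the data: Σx = 11.0000, Σ(x)² = 39.0000, Σln z = -4.7430, Σx·ln z = -20.5297.
Normal system: [[39.0000, 11.0000]; [11.0000, 4]]·[k, ln C]ᵀ = [-20.5297, -4.7430]ᵀ.
Solving (det = 35.0000): k = -0.85559, ln C = 1.16710, so C = exp(1.16710) = 3.21267.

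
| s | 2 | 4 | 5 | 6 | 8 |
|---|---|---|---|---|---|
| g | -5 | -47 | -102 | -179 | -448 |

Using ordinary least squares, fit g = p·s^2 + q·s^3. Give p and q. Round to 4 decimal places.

Normal-equation sums: Σs^2·s^2 = 6289, Σs^2·s^3 = 44725, Σs^3·s^3 = 328585.
Moment sums: Σs^2·g = -38438, Σs^3·g = -283838.
XᵀX·[p, q]ᵀ = Xᵀg becomes [[6289, 44725]; [44725, 328585]]·[p, q]ᵀ = [-38438, -283838]ᵀ.
det = 6289·328585 − 44725² = 66145440.
p = ((-38438)·328585 − 44725·(-283838))/66145440 = 134384/137803; q = (6289·(-283838) − 44725·(-38438))/66145440 = -686642/689015.

p = 0.9752, q = -0.9966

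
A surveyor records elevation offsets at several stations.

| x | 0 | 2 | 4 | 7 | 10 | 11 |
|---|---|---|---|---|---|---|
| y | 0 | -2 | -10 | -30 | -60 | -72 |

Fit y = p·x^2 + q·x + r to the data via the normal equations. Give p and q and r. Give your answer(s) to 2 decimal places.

Setting ∂/∂p … = 0 gives: 27314·p + 2746·q + 290·r = -16350;  2746·p + 290·q + 34·r = -1646;  290·p + 34·q + 6·r = -174.
(Σx^2·x^2 = 27314, Σx^2·x = 2746, Σx^2 = 290, Σx·x = 290, Σx = 34, Σ1 = 6, Σx^2·y = -16350, Σx·y = -1646, Σy = -174.)
Row-reducing yields p = -169/294, q = -79/294, r = 15/49.

p = -0.57, q = -0.27, r = 0.31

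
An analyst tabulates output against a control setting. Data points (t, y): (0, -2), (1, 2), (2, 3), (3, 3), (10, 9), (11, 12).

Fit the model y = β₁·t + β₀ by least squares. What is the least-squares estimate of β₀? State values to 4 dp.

Forming AᵀA = [[235, 27]; [27, 6]] and Aᵀy = [239, 27]ᵀ gives AᵀA·[β₁, β₀]ᵀ = Aᵀy.
Δ = 235·6 − 27² = 681.
β₁ = (239·6 − 27·27)/681 = 235/227; β₀ = (235·27 − 27·239)/681 = -36/227.

β₀ = -0.1586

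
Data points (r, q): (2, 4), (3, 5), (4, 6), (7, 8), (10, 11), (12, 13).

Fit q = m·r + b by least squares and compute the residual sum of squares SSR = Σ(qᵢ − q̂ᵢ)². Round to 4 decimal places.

SSR = 0.2705

Normal-equation sums: Σr·r = 322, Σr = 38, Σ1 = 6.
Moment sums: Σr·q = 369, Σq = 47.
Normal equations: [[322, 38]; [38, 6]]·[m, b]ᵀ = [369, 47]ᵀ.
Eliminating b: 6·(row 1) − 38·(row 2) gives 488·m = 6·369 − 38·47 = 428, so m = 107/122.
Then b = (47 − 38·(107/122))/6 = 139/61.
Residuals: -2/61, 11/122, 13/61, -51/122, -3/61, 12/61; SSR = 33/122.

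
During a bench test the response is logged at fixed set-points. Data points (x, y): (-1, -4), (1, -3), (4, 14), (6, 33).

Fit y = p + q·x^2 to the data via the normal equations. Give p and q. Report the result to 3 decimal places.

p = -4.155, q = 1.048

Sums needed: Σ1 = 4, Σx^2 = 54, Σx^2·x^2 = 1554.
For Mᵀy: Σy = 40, Σx^2·y = 1405.
Normal equations: [[4, 54]; [54, 1554]]·[p, q]ᵀ = [40, 1405]ᵀ.
Eliminating q: 1554·(row 1) − 54·(row 2) gives 3300·p = 1554·40 − 54·1405 = -13710, so p = -457/110.
Then q = (1405 − 54·(-457/110))/1554 = 173/165.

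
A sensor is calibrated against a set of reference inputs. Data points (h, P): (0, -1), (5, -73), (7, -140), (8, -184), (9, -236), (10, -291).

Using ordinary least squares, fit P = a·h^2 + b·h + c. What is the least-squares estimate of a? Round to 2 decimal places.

Entries of MᵀM: Σh^2·h^2 = 23683, Σh^2·h = 2709, Σh^2 = 319, Σh·h = 319, Σh = 39, Σ1 = 6.
For MᵀP: Σh^2·P = -68677, Σh·P = -7851, ΣP = -925.
Normal equations: [[23683, 2709, 319]; [2709, 319, 39]; [319, 39, 6]]·[a, b, c]ᵀ = [-68677, -7851, -925]ᵀ.
Inverting the 3×3 Gram matrix, [a, b, c]ᵀ = [-20389/6841, 5802/6841, -8352/6841]ᵀ.

a = -2.98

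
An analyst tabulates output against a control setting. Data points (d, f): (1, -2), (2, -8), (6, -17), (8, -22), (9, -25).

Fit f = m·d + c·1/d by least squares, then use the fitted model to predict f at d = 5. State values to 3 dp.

f̂ = -14.025

The normal system AᵀA·[m, c]ᵀ = Aᵀf is [[186, 5]; [5, 6769/5184]]·[m, c]ᵀ = [-521, -517/36]ᵀ.
Δ = 186·(6769/5184) − 5² = 188239/864.
m = ((-521)·(6769/5184) − 5·(-517/36))/(188239/864) = -3154409/1129434; c = (186·(-517/36) − 5·(-521))/(188239/864) = -57168/188239.
At d = 5: f̂ = (-3154409/1129434)·(5) + (-57168/188239)·(1/5) = -79203233/5647170.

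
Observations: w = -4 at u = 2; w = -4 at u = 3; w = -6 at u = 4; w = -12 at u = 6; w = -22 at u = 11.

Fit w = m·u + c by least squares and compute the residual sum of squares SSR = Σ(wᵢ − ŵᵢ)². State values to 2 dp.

SSR = 3.89

The normal equations are: 186·m + 26·c = -358;  26·m + 5·c = -48.
Eliminating c: 5·(row 1) − 26·(row 2) gives 254·m = 5·(-358) − 26·(-48) = -542, so m = -271/127.
Then c = ((-48) − 26·(-271/127))/5 = 190/127.
Residuals: -156/127, 115/127, 132/127, -88/127, -3/127; SSR = 494/127.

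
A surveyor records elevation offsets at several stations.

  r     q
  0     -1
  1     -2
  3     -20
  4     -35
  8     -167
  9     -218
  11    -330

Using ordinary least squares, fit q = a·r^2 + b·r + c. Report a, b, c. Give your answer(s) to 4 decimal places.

a = -3.0256, b = 3.3884, c = -1.6427

Setting ∂/∂a … = 0 gives: 25636·a + 2664·b + 292·c = -69018;  2664·a + 292·b + 36·c = -7130;  292·a + 36·b + 7·c = -773.
Row-reducing yields a = -230063/76038, b = 85883/25346, c = -3287/2001.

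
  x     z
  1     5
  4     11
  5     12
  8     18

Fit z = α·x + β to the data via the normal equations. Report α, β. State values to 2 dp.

The normal system MᵀM·[α, β]ᵀ = Mᵀz is [[106, 18]; [18, 4]]·[α, β]ᵀ = [253, 46]ᵀ.
Eliminating β: 4·(row 1) − 18·(row 2) gives 100·α = 4·253 − 18·46 = 184, so α = 46/25.
Then β = (46 − 18·(46/25))/4 = 161/50.

α = 1.84, β = 3.22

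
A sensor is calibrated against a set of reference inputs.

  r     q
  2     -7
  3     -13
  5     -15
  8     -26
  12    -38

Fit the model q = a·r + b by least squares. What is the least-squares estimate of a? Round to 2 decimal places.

a = -3.00

Entries of AᵀA: Σr·r = 246, Σr = 30, Σ1 = 5.
Moment sums: Σr·q = -792, Σq = -99.
AᵀA·[a, b]ᵀ = Aᵀq becomes [[246, 30]; [30, 5]]·[a, b]ᵀ = [-792, -99]ᵀ.
Eliminating b: 5·(row 1) − 30·(row 2) gives 330·a = 5·(-792) − 30·(-99) = -990, so a = -3.
Then b = ((-99) − 30·(-3))/5 = -9/5.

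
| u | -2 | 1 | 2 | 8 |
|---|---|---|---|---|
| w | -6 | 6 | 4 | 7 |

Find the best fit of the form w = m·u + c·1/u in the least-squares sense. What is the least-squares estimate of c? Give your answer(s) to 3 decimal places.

c = 5.694

Entries of XᵀX: Σu·u = 73, Σu·1/u = 4, Σ1/u·1/u = 97/64.
And Σu·w = 82, Σ1/u·w = 95/8.
So XᵀX·[m, c]ᵀ = Xᵀw: [[73, 4]; [4, 97/64]]·[m, c]ᵀ = [82, 95/8]ᵀ.
det = 73·(97/64) − 4² = 6057/64.
m = (82·(97/64) − 4·(95/8))/(6057/64) = 546/673; c = (73·(95/8) − 4·82)/(6057/64) = 3832/673.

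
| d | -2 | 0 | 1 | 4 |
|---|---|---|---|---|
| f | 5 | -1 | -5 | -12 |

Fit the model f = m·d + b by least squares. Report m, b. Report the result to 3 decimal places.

m = -2.840, b = -1.120

Forming AᵀA = [[21, 3]; [3, 4]] and Aᵀf = [-63, -13]ᵀ gives AᵀA·[m, b]ᵀ = Aᵀf.
Determinant 21·4 − 3² = 75.
m = ((-63)·4 − 3·(-13))/75 = -71/25; b = (21·(-13) − 3·(-63))/75 = -28/25.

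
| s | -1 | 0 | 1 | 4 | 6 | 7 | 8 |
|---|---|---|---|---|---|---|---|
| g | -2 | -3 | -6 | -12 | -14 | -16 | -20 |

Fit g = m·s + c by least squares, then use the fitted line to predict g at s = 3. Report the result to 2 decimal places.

Setting ∂/∂m … = 0 gives: 167·m + 25·c = -408;  25·m + 7·c = -73.
(Σs·s = 167, Σs = 25, Σ1 = 7, Σs·g = -408, Σg = -73.)
Determinant 167·7 − 25² = 544.
m = ((-408)·7 − 25·(-73))/544 = -1031/544; c = (167·(-73) − 25·(-408))/544 = -1991/544.
At s = 3: ĝ = (-1031/544)·(3) + (-1991/544)·(1) = -1271/136.

ĝ = -9.35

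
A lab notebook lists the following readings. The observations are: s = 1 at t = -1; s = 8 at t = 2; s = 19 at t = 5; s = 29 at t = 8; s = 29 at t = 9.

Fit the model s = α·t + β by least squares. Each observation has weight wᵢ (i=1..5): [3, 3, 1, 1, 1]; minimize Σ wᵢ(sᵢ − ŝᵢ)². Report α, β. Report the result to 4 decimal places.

α = 2.9779, β = 3.2837

Sums needed: Σwᵢ·t·t = 185, Σwᵢ·t = 25, Σwᵢ·1 = 9.
Moment sums: Σwᵢ·t·s = 633, Σwᵢ·s = 104.
Δ = 185·9 − 25² = 1040.
α = (633·9 − 25·104)/1040 = 3097/1040; β = (185·104 − 25·633)/1040 = 683/208.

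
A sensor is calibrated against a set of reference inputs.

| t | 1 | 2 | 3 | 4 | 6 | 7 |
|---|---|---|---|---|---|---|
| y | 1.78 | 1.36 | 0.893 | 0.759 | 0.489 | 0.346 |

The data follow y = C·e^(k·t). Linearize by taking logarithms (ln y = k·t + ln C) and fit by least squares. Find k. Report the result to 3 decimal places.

Taking logs, ln y = k·t + ln C, so regress ln y on t.
XᵀX = [[115.0000, 23.0000]; [23.0000, 6]], rhs = [-11.9725, -1.2815]ᵀ  (here Σt = 23.0000, Σ(t)² = 115.0000, Σln y = -1.2815, Σt·ln y = -11.9725).
Solving (det = 161.0000): k = -0.26310, ln C = 0.79498.

k = -0.263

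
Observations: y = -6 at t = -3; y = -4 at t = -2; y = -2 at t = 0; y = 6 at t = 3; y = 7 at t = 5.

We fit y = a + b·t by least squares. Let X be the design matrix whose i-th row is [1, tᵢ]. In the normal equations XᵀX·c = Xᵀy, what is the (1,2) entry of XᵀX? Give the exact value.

Row 1 ↔ basis 1, column 2 ↔ basis t, so (XᵀX)_{1,2} = Σᵢ t = (1)·(-3) + (1)·(-2) + (1)·(0) + (1)·(3) + (1)·(5) = 3.

3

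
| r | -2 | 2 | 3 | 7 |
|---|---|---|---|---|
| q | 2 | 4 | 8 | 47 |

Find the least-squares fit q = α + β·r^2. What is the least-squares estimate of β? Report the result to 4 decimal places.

β = 0.9772

Sums needed: Σ1 = 4, Σr^2 = 66, Σr^2·r^2 = 2514.
And Σq = 61, Σr^2·q = 2399.
Normal equations: [[4, 66]; [66, 2514]]·[α, β]ᵀ = [61, 2399]ᵀ.
Eliminating β: 2514·(row 1) − 66·(row 2) gives 5700·α = 2514·61 − 66·2399 = -4980, so α = -83/95.
Then β = (2399 − 66·(-83/95))/2514 = 557/570.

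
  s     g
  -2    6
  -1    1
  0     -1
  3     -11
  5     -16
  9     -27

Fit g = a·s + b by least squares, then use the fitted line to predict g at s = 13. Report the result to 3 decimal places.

ĝ = -39.389

From the data, Σs·s = 120, Σs = 14, Σ1 = 6.
And Σs·g = -369, Σg = -48.
Eliminating b: 6·(row 1) − 14·(row 2) gives 524·a = 6·(-369) − 14·(-48) = -1542, so a = -771/262.
Then b = ((-48) − 14·(-771/262))/6 = -297/262.
At s = 13: ĝ = (-771/262)·(13) + (-297/262)·(1) = -5160/131.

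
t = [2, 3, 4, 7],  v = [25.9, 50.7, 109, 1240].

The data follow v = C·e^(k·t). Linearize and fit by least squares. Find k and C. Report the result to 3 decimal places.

Taking logs, ln v = k·t + ln C, so regress ln v on t.
AᵀA = [[78.0000, 16.0000]; [16.0000, 4]], rhs = [86.9117, 18.9944]ᵀ  (here Σt = 16.0000, Σ(t)² = 78.0000, Σln v = 18.9944, Σt·ln v = 86.9117).
Solving (det = 56.0000): k = 0.78101, ln C = 1.62454, so C = exp(1.62454) = 5.07609.

k = 0.781, C = 5.076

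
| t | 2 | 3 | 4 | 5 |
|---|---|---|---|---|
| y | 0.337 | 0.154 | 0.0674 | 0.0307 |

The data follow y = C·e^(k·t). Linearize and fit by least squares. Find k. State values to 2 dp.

k = -0.80

With ln yᵢ as the transformed response and tᵢ as the regressor:
Over the data: Σt = 14.0000, Σ(t)² = 54.0000, Σln y = -9.1391, Σt·ln y = -35.9937.
Normal system: [[54.0000, 14.0000]; [14.0000, 4]]·[k, ln C]ᵀ = [-35.9937, -9.1391]ᵀ.
Δ = 54.0000·4 − (14.0000)² = 20.0000; k = (-35.9937·4 − 14.0000·-9.1391)/20.0000 = -0.80138, ln C = (54.0000·-9.1391 − 14.0000·-35.9937)/20.0000 = 0.52005.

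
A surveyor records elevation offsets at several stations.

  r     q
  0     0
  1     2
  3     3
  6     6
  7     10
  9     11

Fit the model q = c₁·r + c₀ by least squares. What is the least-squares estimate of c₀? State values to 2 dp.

c₀ = 0.04

The normal system MᵀM·[c₁, c₀]ᵀ = Mᵀq is [[176, 26]; [26, 6]]·[c₁, c₀]ᵀ = [216, 32]ᵀ.
det = 176·6 − 26² = 380.
c₁ = (216·6 − 26·32)/380 = 116/95; c₀ = (176·32 − 26·216)/380 = 4/95.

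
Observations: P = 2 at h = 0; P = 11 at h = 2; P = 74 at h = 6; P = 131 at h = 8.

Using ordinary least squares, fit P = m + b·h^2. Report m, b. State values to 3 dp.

Normal-equation sums: Σ1 = 4, Σh^2 = 104, Σh^2·h^2 = 5408.
For MᵀP: ΣP = 218, Σh^2·P = 11092.
Δ = 4·5408 − 104² = 10816.
m = (218·5408 − 104·11092)/10816 = 61/26; b = (4·11092 − 104·218)/10816 = 339/169.

m = 2.346, b = 2.006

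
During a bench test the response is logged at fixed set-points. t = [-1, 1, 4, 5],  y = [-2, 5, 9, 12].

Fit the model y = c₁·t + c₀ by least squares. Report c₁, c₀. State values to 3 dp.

c₁ = 2.154, c₀ = 1.154

Setting ∂/∂c₁ … = 0 gives: 43·c₁ + 9·c₀ = 103;  9·c₁ + 4·c₀ = 24.
det = 43·4 − 9² = 91.
c₁ = (103·4 − 9·24)/91 = 28/13; c₀ = (43·24 − 9·103)/91 = 15/13.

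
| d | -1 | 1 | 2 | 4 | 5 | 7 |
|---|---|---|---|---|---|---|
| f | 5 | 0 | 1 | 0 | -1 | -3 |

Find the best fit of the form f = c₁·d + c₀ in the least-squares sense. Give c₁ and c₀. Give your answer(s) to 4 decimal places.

c₁ = -0.8333, c₀ = 2.8333

Entries of XᵀX: Σd·d = 96, Σd = 18, Σ1 = 6.
Right-hand side: Σd·f = -29, Σf = 2.
So XᵀX·[c₁, c₀]ᵀ = Xᵀf: [[96, 18]; [18, 6]]·[c₁, c₀]ᵀ = [-29, 2]ᵀ.
Eliminating c₀: 6·(row 1) − 18·(row 2) gives 252·c₁ = 6·(-29) − 18·2 = -210, so c₁ = -5/6.
Then c₀ = (2 − 18·(-5/6))/6 = 17/6.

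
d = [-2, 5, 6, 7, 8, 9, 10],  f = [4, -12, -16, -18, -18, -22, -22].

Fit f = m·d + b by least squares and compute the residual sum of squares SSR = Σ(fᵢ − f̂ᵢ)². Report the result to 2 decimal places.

SSR = 7.93

Sums needed: Σd·d = 359, Σd = 43, Σ1 = 7.
For Mᵀf: Σd·f = -852, Σf = -104.
Eliminating b: 7·(row 1) − 43·(row 2) gives 664·m = 7·(-852) − 43·(-104) = -1492, so m = -373/166.
Then b = ((-104) − 43·(-373/166))/7 = -175/166.
Residuals: 93/166, 24/83, -243/166, -101/83, 171/166, -60/83, 253/166; SSR = 658/83.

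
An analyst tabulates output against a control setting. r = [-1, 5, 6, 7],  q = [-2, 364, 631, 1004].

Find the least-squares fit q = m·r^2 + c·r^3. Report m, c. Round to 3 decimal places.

The normal system XᵀX·[m, c]ᵀ = Xᵀq is [[4323, 27707]; [27707, 179931]]·[m, c]ᵀ = [81010, 526170]ᵀ.
det = 4323·179931 − 27707² = 10163864.
m = (81010·179931 − 27707·526170)/10163864 = -297735/1270483; c = (4323·526170 − 27707·81010)/10163864 = 3761105/1270483.

m = -0.234, c = 2.960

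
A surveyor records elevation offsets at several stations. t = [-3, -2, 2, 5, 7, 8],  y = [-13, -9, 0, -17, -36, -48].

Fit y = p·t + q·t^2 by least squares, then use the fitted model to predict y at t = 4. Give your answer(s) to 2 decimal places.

ŷ = -8.82

The normal equations are: 155·p + 953·q = -664;  953·p + 7235·q = -5414.
Δ = 155·7235 − 953² = 213216.
p = ((-664)·7235 − 953·(-5414))/213216 = 177751/106608; q = (155·(-5414) − 953·(-664))/213216 = -103189/106608.
At t = 4: ŷ = (177751/106608)·(4) + (-103189/106608)·(16) = -78335/8884.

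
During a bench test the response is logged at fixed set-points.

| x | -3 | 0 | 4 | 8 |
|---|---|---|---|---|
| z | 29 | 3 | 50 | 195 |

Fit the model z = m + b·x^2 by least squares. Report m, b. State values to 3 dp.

From the data, Σ1 = 4, Σx^2 = 89, Σx^2·x^2 = 4433.
Moment sums: Σz = 277, Σx^2·z = 13541.
Determinant 4·4433 − 89² = 9811.
m = (277·4433 − 89·13541)/9811 = 22792/9811; b = (4·13541 − 89·277)/9811 = 29511/9811.

m = 2.323, b = 3.008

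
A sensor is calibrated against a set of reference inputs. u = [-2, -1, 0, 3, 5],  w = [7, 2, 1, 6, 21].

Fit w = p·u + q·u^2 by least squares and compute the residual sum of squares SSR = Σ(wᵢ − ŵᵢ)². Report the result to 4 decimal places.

SSR = 1.1384

The normal system AᵀA·[p, q]ᵀ = Aᵀw is [[39, 143]; [143, 723]]·[p, q]ᵀ = [107, 609]ᵀ.
Δ = 39·723 − 143² = 7748.
p = (107·723 − 143·609)/7748 = -4863/3874; q = (39·609 − 143·107)/7748 = 325/298.
Residuals: 246/1937, -670/1937, 1, -96/1937, 22/1937; SSR = 2205/1937.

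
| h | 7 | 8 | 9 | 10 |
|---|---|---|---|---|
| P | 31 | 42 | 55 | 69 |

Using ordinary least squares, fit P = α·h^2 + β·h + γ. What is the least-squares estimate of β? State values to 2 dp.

β = -0.05

The normal system XᵀX·[α, β, γ]ᵀ = XᵀP is [[23058, 2584, 294]; [2584, 294, 34]; [294, 34, 4]]·[α, β, γ]ᵀ = [15562, 1738, 197]ᵀ.
Inverting the 3×3 Gram matrix, [α, β, γ]ᵀ = [3/4, -1/20, -109/20]ᵀ.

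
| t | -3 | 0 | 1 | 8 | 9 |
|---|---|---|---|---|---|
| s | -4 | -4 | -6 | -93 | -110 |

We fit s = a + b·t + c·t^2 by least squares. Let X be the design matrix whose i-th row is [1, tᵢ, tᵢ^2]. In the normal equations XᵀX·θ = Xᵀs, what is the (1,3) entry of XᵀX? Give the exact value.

155

Row 1 ↔ basis 1, column 3 ↔ basis t^2, so (XᵀX)_{1,3} = Σᵢ t^2 = (1)·(9) + (1)·(0) + (1)·(1) + (1)·(64) + (1)·(81) = 155.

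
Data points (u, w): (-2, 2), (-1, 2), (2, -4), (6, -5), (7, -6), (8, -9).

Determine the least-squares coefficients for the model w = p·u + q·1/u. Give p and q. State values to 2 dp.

p = -0.95, q = -1.36

With design matrix M, MᵀM = [[158, 6]; [6, 44137/28224]] and Mᵀw = [-158, -1313/168]ᵀ.
Δ = 158·(44137/28224) − 6² = 2978791/14112.
p = ((-158)·(44137/28224) − 6·(-1313/168))/(2978791/14112) = -2825071/2978791; q = (158·(-1313/168) − 6·(-158))/(2978791/14112) = -4047960/2978791.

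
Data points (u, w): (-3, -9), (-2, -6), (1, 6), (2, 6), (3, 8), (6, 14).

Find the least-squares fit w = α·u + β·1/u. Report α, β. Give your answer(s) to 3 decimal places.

Compute the Gram sums: Σu·u = 63, Σu·1/u = 6, Σ1/u·1/u = 7/4.
For Xᵀw: Σu·w = 165, Σ1/u·w = 20.
Normal equations: [[63, 6]; [6, 7/4]]·[α, β]ᵀ = [165, 20]ᵀ.
Δ = 63·(7/4) − 6² = 297/4.
α = (165·(7/4) − 6·20)/(297/4) = 25/11; β = (63·20 − 6·165)/(297/4) = 40/11.

α = 2.273, β = 3.636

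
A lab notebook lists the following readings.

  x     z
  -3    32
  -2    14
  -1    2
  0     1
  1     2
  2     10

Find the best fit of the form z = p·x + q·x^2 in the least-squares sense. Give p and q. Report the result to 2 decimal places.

From the data, Σx·x = 19, Σx·x^2 = -27, Σx^2·x^2 = 115.
Right-hand side: Σx·z = -104, Σx^2·z = 388.
Determinant 19·115 − (-27)² = 1456.
p = ((-104)·115 − (-27)·388)/1456 = -53/52; q = (19·388 − (-27)·(-104))/1456 = 163/52.

p = -1.02, q = 3.13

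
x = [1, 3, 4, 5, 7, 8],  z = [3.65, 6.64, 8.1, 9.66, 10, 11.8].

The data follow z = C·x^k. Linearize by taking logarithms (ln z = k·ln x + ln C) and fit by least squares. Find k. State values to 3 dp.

k = 0.553

Let Y = ln z. Fitting Y = k·ln x + ln C by least squares:
XᵀX = [[13.8297, 8.1197]; [8.1197, 6]], rhs = [18.2428, 12.3184]ᵀ  (here Σln x = 8.1197, Σ(ln x)² = 13.8297, Σln z = 12.3184, Σln x·ln z = 18.2428).
Slope k = (n·Σln x·ln z − Σln x·Σln z)/(n·Σ(ln x)² − (Σln x)²) = (6·18.2428 − 8.1197·12.3184)/17.0487 = 0.55344; ln C = (Σln z − k·Σln x)/n = 1.30410.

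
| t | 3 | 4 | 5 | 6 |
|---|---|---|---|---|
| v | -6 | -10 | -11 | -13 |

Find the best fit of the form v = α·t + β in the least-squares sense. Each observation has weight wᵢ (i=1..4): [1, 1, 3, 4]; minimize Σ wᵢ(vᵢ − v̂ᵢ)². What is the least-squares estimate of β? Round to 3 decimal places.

Entries of AᵀWA: Σwᵢ·t·t = 244, Σwᵢ·t = 46, Σwᵢ·1 = 9.
Moment sums: Σwᵢ·t·v = -535, Σwᵢ·v = -101.
So AᵀWA·[α, β]ᵀ = AᵀWv: [[244, 46]; [46, 9]]·[α, β]ᵀ = [-535, -101]ᵀ.
det = 244·9 − 46² = 80.
α = ((-535)·9 − 46·(-101))/80 = -169/80; β = (244·(-101) − 46·(-535))/80 = -17/40.

β = -0.425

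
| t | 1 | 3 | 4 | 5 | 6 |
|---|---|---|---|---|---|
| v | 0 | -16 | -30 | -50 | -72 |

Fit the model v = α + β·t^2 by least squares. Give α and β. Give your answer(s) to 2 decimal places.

Compute the Gram sums: Σ1 = 5, Σt^2 = 87, Σt^2·t^2 = 2259.
For Mᵀv: Σv = -168, Σt^2·v = -4466.
So MᵀM·[α, β]ᵀ = Mᵀv: [[5, 87]; [87, 2259]]·[α, β]ᵀ = [-168, -4466]ᵀ.
Determinant 5·2259 − 87² = 3726.
α = ((-168)·2259 − 87·(-4466))/3726 = 1505/621; β = (5·(-4466) − 87·(-168))/3726 = -3857/1863.

α = 2.42, β = -2.07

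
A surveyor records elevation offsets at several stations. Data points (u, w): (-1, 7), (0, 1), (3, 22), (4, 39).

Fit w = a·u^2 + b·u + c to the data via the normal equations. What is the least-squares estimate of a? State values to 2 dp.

From the data, Σu^2·u^2 = 338, Σu^2·u = 90, Σu^2 = 26, Σu·u = 26, Σu = 6, Σ1 = 4.
For Xᵀw: Σu^2·w = 829, Σu·w = 215, Σw = 69.
XᵀX·[a, b, c]ᵀ = Xᵀw becomes [[338, 90, 26]; [90, 26, 6]; [26, 6, 4]]·[a, b, c]ᵀ = [829, 215, 69]ᵀ.
Inverting the 3×3 Gram matrix, [a, b, c]ᵀ = [23/8, -281/136, 113/68]ᵀ.

a = 2.88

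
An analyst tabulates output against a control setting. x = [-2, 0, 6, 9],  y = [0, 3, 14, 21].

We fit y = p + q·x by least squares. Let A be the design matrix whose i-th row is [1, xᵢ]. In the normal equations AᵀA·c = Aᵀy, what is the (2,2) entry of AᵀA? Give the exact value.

121

Row 2 ↔ basis x, column 2 ↔ basis x, so (AᵀA)_{2,2} = Σᵢ (x)·(x) = (-2)·(-2) + (0)·(0) + (6)·(6) + (9)·(9) = 121.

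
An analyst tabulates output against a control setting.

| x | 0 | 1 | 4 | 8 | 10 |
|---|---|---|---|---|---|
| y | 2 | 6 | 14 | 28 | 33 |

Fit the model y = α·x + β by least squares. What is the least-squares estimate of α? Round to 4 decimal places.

α = 3.1144

Compute the Gram sums: Σx·x = 181, Σx = 23, Σ1 = 5.
Moment sums: Σx·y = 616, Σy = 83.
So AᵀA·[α, β]ᵀ = Aᵀy: [[181, 23]; [23, 5]]·[α, β]ᵀ = [616, 83]ᵀ.
Determinant 181·5 − 23² = 376.
α = (616·5 − 23·83)/376 = 1171/376; β = (181·83 − 23·616)/376 = 855/376.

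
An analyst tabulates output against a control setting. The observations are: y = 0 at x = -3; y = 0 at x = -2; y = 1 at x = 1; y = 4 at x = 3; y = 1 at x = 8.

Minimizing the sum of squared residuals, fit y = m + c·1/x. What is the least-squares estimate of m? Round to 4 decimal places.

From the data, Σ1 = 5, Σ1/x = 5/8, Σ1/x·1/x = 857/576.
And Σy = 6, Σ1/x·y = 59/24.
Δ = 5·(857/576) − (5/8)² = 1015/144.
m = (6·(857/576) − (5/8)·(59/24))/(1015/144) = 4257/4060; c = (5·(59/24) − (5/8)·6)/(1015/144) = 246/203.

m = 1.0485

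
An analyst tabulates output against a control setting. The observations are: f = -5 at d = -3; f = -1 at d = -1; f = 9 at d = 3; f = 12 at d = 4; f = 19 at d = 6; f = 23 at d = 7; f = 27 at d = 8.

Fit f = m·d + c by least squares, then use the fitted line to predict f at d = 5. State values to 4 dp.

f̂ = 16.5421

Compute the Gram sums: Σd·d = 184, Σd = 24, Σ1 = 7.
Moment sums: Σd·f = 582, Σf = 84.
Eliminating c: 7·(row 1) − 24·(row 2) gives 712·m = 7·582 − 24·84 = 2058, so m = 1029/356.
Then c = (84 − 24·(1029/356))/7 = 186/89.
At d = 5: f̂ = (1029/356)·(5) + (186/89)·(1) = 5889/356.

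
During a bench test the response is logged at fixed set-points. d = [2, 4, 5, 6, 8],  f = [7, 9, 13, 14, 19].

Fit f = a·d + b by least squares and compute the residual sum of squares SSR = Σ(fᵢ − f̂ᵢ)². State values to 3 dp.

SSR = 3.150

Normal-equation sums: Σd·d = 145, Σd = 25, Σ1 = 5.
For Xᵀf: Σd·f = 351, Σf = 62.
Eliminating b: 5·(row 1) − 25·(row 2) gives 100·a = 5·351 − 25·62 = 205, so a = 41/20.
Then b = (62 − 25·(41/20))/5 = 43/20.
Residuals: 3/4, -27/20, 3/5, -9/20, 9/20; SSR = 63/20.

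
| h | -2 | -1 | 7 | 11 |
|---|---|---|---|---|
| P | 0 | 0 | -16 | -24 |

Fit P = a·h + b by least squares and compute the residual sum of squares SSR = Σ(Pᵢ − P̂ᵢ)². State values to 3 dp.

The normal equations are: 175·a + 15·b = -376;  15·a + 4·b = -40.
(Σh·h = 175, Σh = 15, Σ1 = 4, Σh·P = -376, ΣP = -40.)
Δ = 175·4 − 15² = 475.
a = ((-376)·4 − 15·(-40))/475 = -904/475; b = (175·(-40) − 15·(-376))/475 = -272/95.
Residuals: -448/475, 24/25, 88/475, -96/475; SSR = 896/475.

SSR = 1.886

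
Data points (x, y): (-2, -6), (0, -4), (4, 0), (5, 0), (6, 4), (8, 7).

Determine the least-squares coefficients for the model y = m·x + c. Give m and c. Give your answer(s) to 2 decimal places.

Compute the Gram sums: Σx·x = 145, Σx = 21, Σ1 = 6.
Right-hand side: Σx·y = 92, Σy = 1.
MᵀM·[m, c]ᵀ = Mᵀy becomes [[145, 21]; [21, 6]]·[m, c]ᵀ = [92, 1]ᵀ.
Determinant 145·6 − 21² = 429.
m = (92·6 − 21·1)/429 = 177/143; c = (145·1 − 21·92)/429 = -1787/429.

m = 1.24, c = -4.17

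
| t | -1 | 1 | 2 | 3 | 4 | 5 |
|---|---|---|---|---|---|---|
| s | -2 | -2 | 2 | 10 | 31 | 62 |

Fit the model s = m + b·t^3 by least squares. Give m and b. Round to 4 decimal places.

From the data, Σ1 = 6, Σt^3 = 224, Σt^3·t^3 = 20516.
And Σs = 101, Σt^3·s = 10020.
MᵀM·[m, b]ᵀ = Mᵀs becomes [[6, 224]; [224, 20516]]·[m, b]ᵀ = [101, 10020]ᵀ.
Eliminating b: 20516·(row 1) − 224·(row 2) gives 72920·m = 20516·101 − 224·10020 = -172364, so m = -43091/18230.
Then b = (10020 − 224·(-43091/18230))/20516 = 4687/9115.

m = -2.3637, b = 0.5142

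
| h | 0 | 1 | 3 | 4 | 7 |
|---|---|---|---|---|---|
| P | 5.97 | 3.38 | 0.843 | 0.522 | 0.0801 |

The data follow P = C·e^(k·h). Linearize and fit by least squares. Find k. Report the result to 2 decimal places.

Linearized form: ln P = k·h + ln C. From the 5 transformed points,
XᵀX = [[75.0000, 15.0000]; [15.0000, 5]], rhs = [-19.5662, -0.3407]ᵀ  (here Σh = 15.0000, Σ(h)² = 75.0000, Σln P = -0.3407, Σh·ln P = -19.5662).
Δ = 75.0000·5 − (15.0000)² = 150.0000; k = (-19.5662·5 − 15.0000·-0.3407)/150.0000 = -0.61813, ln C = (75.0000·-0.3407 − 15.0000·-19.5662)/150.0000 = 1.78625.

k = -0.62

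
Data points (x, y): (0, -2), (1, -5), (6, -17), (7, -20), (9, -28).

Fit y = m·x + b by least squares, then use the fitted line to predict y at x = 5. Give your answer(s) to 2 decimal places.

Compute the Gram sums: Σx·x = 167, Σx = 23, Σ1 = 5.
And Σx·y = -499, Σy = -72.
MᵀM·[m, b]ᵀ = Mᵀy becomes [[167, 23]; [23, 5]]·[m, b]ᵀ = [-499, -72]ᵀ.
Eliminating b: 5·(row 1) − 23·(row 2) gives 306·m = 5·(-499) − 23·(-72) = -839, so m = -839/306.
Then b = ((-72) − 23·(-839/306))/5 = -547/306.
At x = 5: ŷ = (-839/306)·(5) + (-547/306)·(1) = -2371/153.

ŷ = -15.50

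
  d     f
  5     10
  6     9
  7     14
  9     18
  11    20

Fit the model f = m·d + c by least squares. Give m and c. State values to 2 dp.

The normal equations are: 312·m + 38·c = 584;  38·m + 5·c = 71.
Eliminating c: 5·(row 1) − 38·(row 2) gives 116·m = 5·584 − 38·71 = 222, so m = 111/58.
Then c = (71 − 38·(111/58))/5 = -10/29.

m = 1.91, c = -0.34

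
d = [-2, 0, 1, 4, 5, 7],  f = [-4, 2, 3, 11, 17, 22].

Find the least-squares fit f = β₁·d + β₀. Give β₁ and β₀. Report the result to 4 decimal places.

β₁ = 2.8957, β₀ = 1.2609

Compute the Gram sums: Σd·d = 95, Σd = 15, Σ1 = 6.
Moment sums: Σd·f = 294, Σf = 51.
MᵀM·[β₁, β₀]ᵀ = Mᵀf becomes [[95, 15]; [15, 6]]·[β₁, β₀]ᵀ = [294, 51]ᵀ.
Determinant 95·6 − 15² = 345.
β₁ = (294·6 − 15·51)/345 = 333/115; β₀ = (95·51 − 15·294)/345 = 29/23.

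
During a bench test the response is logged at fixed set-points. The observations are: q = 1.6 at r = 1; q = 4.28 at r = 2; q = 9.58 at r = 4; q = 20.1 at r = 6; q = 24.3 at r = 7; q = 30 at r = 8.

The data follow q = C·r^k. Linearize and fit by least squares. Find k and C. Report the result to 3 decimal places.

Taking logs, ln q = k·ln r + ln C, so regress ln q on ln r.
XᵀX = [[13.7233, 7.8966]; [7.8966, 6]], rhs = [22.7979, 13.7760]ᵀ  (here Σln r = 7.8966, Σ(ln r)² = 13.7233, Σln q = 13.7760, Σln r·ln q = 22.7979).
Solving (det = 19.9843): k = 1.40132, ln C = 0.45174, so C = exp(0.45174) = 1.57104.

k = 1.401, C = 1.571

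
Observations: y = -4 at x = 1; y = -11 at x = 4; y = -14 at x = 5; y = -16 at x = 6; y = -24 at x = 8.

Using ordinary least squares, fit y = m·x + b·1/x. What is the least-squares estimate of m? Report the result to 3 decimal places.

m = -2.826

With design matrix A, AᵀA = [[142, 5]; [5, 16501/14400]] and Aᵀy = [-406, -913/60]ᵀ.
Eliminating b: (16501/14400)·(row 1) − 5·(row 2) gives (991571/7200)·m = (16501/14400)·(-406) − 5·(-913/60) = -2801903/7200, so m = -2801903/991571.
Then b = ((-913/60) − 5·(-2801903/991571))/(16501/14400) = -941520/991571.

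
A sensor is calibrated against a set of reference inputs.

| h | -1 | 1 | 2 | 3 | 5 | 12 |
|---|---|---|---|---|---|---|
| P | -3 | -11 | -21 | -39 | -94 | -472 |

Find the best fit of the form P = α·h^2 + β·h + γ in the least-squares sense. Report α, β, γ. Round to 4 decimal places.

α = -2.9984, β = -3.0610, γ = -3.4928

The normal system AᵀA·[α, β, γ]ᵀ = AᵀP is [[21460, 1888, 184]; [1888, 184, 22]; [184, 22, 6]]·[α, β, γ]ᵀ = [-70767, -6301, -640]ᵀ.
Inverting the 3×3 Gram matrix, [α, β, γ]ᵀ = [-145973/48684, -372553/121710, -141703/40570]ᵀ.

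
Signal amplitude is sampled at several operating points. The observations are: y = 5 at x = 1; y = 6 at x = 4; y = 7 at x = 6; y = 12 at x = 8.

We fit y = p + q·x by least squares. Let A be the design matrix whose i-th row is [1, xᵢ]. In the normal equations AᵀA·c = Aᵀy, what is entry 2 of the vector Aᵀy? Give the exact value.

167

Entry 2 ↔ basis x, so (Aᵀy)_{2} = Σᵢ (x)·yᵢ = (1)·(5) + (4)·(6) + (6)·(7) + (8)·(12) = 167.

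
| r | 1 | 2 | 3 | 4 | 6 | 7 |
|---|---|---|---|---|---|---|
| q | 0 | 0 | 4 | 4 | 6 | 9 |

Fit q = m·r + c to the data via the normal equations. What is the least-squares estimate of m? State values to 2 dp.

Compute the Gram sums: Σr·r = 115, Σr = 23, Σ1 = 6.
And Σr·q = 127, Σq = 23.
Normal equations: [[115, 23]; [23, 6]]·[m, c]ᵀ = [127, 23]ᵀ.
Δ = 115·6 − 23² = 161.
m = (127·6 − 23·23)/161 = 233/161; c = (115·23 − 23·127)/161 = -12/7.

m = 1.45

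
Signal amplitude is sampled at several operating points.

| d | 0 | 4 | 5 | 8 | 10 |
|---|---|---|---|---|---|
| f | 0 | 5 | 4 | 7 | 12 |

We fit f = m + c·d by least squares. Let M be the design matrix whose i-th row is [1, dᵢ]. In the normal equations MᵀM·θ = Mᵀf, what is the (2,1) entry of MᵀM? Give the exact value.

Row 2 ↔ basis d, column 1 ↔ basis 1, so (MᵀM)_{2,1} = Σᵢ d = (0)·(1) + (4)·(1) + (5)·(1) + (8)·(1) + (10)·(1) = 27.

27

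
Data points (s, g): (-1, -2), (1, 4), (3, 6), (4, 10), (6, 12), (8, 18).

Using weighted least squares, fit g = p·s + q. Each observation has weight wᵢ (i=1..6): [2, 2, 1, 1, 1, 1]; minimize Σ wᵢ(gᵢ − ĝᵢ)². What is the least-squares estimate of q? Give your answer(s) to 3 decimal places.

q = 0.751

Setting ∂/∂p … = 0 gives: 129·p + 21·q = 286;  21·p + 8·q = 50.
Eliminating q: 8·(row 1) − 21·(row 2) gives 591·p = 8·286 − 21·50 = 1238, so p = 1238/591.
Then q = (50 − 21·(1238/591))/8 = 148/197.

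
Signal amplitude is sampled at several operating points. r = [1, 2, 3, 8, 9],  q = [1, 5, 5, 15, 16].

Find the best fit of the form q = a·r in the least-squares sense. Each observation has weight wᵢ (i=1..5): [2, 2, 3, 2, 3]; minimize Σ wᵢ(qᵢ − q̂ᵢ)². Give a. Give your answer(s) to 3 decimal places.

The normal equations are: 408·a = 739.
a = 739/408 = 1.81127.

a = 1.811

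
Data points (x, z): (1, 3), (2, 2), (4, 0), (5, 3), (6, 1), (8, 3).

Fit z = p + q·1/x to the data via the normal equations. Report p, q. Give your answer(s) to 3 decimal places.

The normal system MᵀM·[p, q]ᵀ = Mᵀz is [[6, 269/120]; [269/120, 20101/14400]]·[p, q]ᵀ = [12, 617/120]ᵀ.
Δ = 6·(20101/14400) − (269/120)² = 9649/2880.
p = (12·(20101/14400) − (269/120)·(617/120))/(9649/2880) = 75239/48245; q = (6·(617/120) − (269/120)·12)/(9649/2880) = 11376/9649.

p = 1.560, q = 1.179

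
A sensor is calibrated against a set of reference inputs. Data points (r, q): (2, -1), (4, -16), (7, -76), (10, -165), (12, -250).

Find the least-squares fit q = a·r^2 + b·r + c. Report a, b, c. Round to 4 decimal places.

a = -2.0427, b = 3.7153, c = 0.2651

Forming AᵀA = [[33409, 3143, 313]; [3143, 313, 35]; [313, 35, 5]] and Aᵀq = [-56484, -5248, -508]ᵀ gives AᵀA·[a, b, c]ᵀ = Aᵀq.
Row-reducing yields a = -1244/609, b = 5495/1479, c = 915/3451.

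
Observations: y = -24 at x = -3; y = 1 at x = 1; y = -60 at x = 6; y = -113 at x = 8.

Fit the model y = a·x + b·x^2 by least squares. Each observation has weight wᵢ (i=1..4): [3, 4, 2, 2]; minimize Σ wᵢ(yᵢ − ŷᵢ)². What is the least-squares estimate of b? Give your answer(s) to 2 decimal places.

b = -2.02

The normal system MᵀWM·[a, b]ᵀ = MᵀWy is [[231, 1379]; [1379, 11031]]·[a, b]ᵀ = [-2308, -19428]ᵀ.
det = 231·11031 − 1379² = 646520.
a = ((-2308)·11031 − 1379·(-19428))/646520 = 166458/80815; b = (231·(-19428) − 1379·(-2308))/646520 = -23306/11545.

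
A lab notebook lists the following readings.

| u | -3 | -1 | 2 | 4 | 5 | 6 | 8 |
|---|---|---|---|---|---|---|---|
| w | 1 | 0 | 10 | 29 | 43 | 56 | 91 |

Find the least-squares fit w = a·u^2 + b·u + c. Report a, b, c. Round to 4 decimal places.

AᵀA·[a, b, c]ᵀ = Aᵀw reads: 6371·a + 897·b + 155·c = 9428;  897·a + 155·b + 21·c = 1412;  155·a + 21·b + 7·c = 230.
Row-reducing yields a = 76063/73282, b = 217939/73282, c = 34884/36641.

a = 1.0379, b = 2.9740, c = 0.9520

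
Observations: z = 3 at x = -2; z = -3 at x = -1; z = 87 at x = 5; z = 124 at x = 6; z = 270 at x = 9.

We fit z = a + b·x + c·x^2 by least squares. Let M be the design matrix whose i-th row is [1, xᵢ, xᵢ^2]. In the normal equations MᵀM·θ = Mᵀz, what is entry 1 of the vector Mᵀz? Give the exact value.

481

Entry 1 ↔ basis 1, so (Mᵀz)_{1} = Σᵢ zᵢ = (1)·(3) + (1)·(-3) + (1)·(87) + (1)·(124) + (1)·(270) = 481.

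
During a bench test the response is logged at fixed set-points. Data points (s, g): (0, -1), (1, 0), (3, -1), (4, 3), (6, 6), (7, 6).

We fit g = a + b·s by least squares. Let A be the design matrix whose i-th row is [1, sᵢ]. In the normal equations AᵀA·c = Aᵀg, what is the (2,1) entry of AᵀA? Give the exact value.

Row 2 ↔ basis s, column 1 ↔ basis 1, so (AᵀA)_{2,1} = Σᵢ s = (0)·(1) + (1)·(1) + (3)·(1) + (4)·(1) + (6)·(1) + (7)·(1) = 21.

21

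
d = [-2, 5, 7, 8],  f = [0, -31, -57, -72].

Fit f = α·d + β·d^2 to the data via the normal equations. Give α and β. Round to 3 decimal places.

α = -1.727, β = -0.910

Sums needed: Σd·d = 142, Σd·d^2 = 972, Σd^2·d^2 = 7138.
Moment sums: Σd·f = -1130, Σd^2·f = -8176.
MᵀM·[α, β]ᵀ = Mᵀf becomes [[142, 972]; [972, 7138]]·[α, β]ᵀ = [-1130, -8176]ᵀ.
Determinant 142·7138 − 972² = 68812.
α = ((-1130)·7138 − 972·(-8176))/68812 = -29717/17203; β = (142·(-8176) − 972·(-1130))/68812 = -15658/17203.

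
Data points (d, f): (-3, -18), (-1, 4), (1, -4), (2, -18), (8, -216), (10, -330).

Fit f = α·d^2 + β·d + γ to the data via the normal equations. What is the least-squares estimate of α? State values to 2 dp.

α = -3.02

MᵀM·[α, β, γ]ᵀ = Mᵀf reads: 14195·α + 1493·β + 179·γ = -47058;  1493·α + 179·β + 17·γ = -5018;  179·α + 17·β + 6·γ = -582.
Row-reducing yields α = -169147/55992, β = -836419/279960, γ = 37069/23330.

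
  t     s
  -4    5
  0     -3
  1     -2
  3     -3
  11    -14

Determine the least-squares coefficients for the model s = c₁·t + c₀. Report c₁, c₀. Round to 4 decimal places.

The normal system XᵀX·[c₁, c₀]ᵀ = Xᵀs is [[147, 11]; [11, 5]]·[c₁, c₀]ᵀ = [-185, -17]ᵀ.
Δ = 147·5 − 11² = 614.
c₁ = ((-185)·5 − 11·(-17))/614 = -369/307; c₀ = (147·(-17) − 11·(-185))/614 = -232/307.

c₁ = -1.2020, c₀ = -0.7557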